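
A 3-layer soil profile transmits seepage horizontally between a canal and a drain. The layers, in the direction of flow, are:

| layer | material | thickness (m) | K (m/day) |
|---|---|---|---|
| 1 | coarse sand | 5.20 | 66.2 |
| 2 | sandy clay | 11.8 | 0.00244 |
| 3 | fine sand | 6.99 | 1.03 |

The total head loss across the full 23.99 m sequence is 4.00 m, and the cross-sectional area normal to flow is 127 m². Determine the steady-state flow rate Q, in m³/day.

Flow is perpendicular to layering, so the layers act in series and the equivalent K is the thickness-weighted harmonic mean.
Total thickness L = 5.20 + 11.8 + 6.99 = 23.99 m.
Σ(b_i/K_i) = 5.20/66.2 + 11.8/0.00244 + 6.99/1.03 = 4843 d.
K_eq = L / Σ(b_i/K_i) = 23.99 / 4843 = 0.004954 m/day.
Q = K_eq · A · (Δh/L) = 0.004954 × 127 × (4.00/23.99) = 0.1049 m³/day.

0.105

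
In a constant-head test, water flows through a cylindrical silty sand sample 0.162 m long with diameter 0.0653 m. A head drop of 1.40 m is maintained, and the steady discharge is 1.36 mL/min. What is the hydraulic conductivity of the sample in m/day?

0.0677

Cross-sectional area A = π·(d/2)² = π × (0.0653/2)² = 0.003349 m².
Convert discharge: 1.36 mL/min = 2.267e-08 m³/s.
Darcy's law rearranged: K = Q·L / (A·Δh) = 2.267e-08 × 0.162 / (0.003349 × 1.40) = 7.832e-07 m/s = 0.06767 m/day.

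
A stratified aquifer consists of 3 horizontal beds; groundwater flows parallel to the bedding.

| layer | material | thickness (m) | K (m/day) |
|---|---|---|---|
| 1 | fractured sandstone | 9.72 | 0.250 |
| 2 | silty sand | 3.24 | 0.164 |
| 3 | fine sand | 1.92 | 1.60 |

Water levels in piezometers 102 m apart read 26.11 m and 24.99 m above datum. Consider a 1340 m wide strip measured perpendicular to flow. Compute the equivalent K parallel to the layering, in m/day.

0.405

Flow is parallel to layering, so each bed carries its own Darcy discharge and the transmissivities add.
Σ(K_i·b_i) = 0.250×9.72 + 0.164×3.24 + 1.60×1.92 = 6.033 m²/day.
Total thickness b = 14.88 m, so K_eq = Σ(K_i·b_i)/b = 0.4055 m/day.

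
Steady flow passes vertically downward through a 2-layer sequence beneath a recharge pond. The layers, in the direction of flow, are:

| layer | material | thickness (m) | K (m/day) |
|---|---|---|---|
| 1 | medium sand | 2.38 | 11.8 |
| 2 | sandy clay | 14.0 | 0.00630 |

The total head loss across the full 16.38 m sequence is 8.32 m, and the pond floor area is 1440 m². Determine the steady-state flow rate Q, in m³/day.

5.39

Flow is perpendicular to layering, so the layers act in series and the equivalent K is the thickness-weighted harmonic mean.
Total thickness L = 2.38 + 14.0 = 16.38 m.
Σ(b_i/K_i) = 2.38/11.8 + 14.0/0.00630 = 2222 d.
K_eq = L / Σ(b_i/K_i) = 16.38 / 2222 = 0.007370 m/day.
Q = K_eq · A · (Δh/L) = 0.007370 × 1440 × (8.32/16.38) = 5.391 m³/day.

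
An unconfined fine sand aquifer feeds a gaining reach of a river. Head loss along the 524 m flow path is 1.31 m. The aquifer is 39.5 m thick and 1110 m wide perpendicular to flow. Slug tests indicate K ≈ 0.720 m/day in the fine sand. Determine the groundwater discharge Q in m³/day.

Cross-sectional area A = 1110 × 39.5 = 43845 m².
Hydraulic gradient i = Δh / L = 1.31 / 524 = 0.002500.
Darcy's law: Q = K · A · i = 0.7200 × 43845 × 0.002500 = 78.92 m³/day.

78.9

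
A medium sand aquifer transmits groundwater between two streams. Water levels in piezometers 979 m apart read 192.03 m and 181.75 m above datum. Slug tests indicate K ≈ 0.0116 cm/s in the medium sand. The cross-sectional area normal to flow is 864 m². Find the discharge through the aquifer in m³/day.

90.9

Convert K: 0.0116 cm/s × 864 = 10.02 m/day.
Hydraulic gradient i = (192.03 − 181.75) / 979 = 10.28 / 979 = 0.01050.
Darcy's law: Q = K · A · i = 10.02 × 864.0 × 0.01050 = 90.93 m³/day.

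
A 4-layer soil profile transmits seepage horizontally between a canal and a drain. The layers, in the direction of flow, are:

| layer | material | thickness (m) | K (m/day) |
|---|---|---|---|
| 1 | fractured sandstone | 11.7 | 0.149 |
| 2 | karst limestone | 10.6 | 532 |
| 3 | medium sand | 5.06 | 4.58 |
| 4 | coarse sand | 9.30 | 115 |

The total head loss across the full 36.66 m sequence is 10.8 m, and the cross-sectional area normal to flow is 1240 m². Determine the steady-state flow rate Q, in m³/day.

168

Flow is perpendicular to layering, so the layers act in series and the equivalent K is the thickness-weighted harmonic mean.
Total thickness L = 11.7 + 10.6 + 5.06 + 9.30 = 36.66 m.
Σ(b_i/K_i) = 11.7/0.149 + 10.6/532 + 5.06/4.58 + 9.30/115 = 79.73 d.
K_eq = L / Σ(b_i/K_i) = 36.66 / 79.73 = 0.4598 m/day.
Q = K_eq · A · (Δh/L) = 0.4598 × 1240 × (10.8/36.66) = 168.0 m³/day.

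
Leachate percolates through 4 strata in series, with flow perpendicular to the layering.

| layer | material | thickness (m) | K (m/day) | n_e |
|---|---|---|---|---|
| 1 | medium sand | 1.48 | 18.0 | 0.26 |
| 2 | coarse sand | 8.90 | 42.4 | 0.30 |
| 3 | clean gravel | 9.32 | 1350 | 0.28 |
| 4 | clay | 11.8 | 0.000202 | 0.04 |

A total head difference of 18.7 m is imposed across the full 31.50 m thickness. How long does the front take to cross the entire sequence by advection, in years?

52.5

With flow normal to the layers, continuity requires the same specific discharge q through every layer.
Σ(b_i/K_i) = 1.48/18.0 + 8.90/42.4 + 9.32/1350 + 11.8/0.000202 = 58416 d.
q = Δh / Σ(b_i/K_i) = 18.7 / 58416 = 0.0003201 m/day.
In each layer the seepage velocity is v_i = q/n_i, so the layer transit time is t_i = b_i·n_i / q:
  layer 1 (medium sand): t_1 = 1.48 × 0.26 / 0.0003201 = 1202 d
  layer 2 (coarse sand): t_2 = 8.90 × 0.30 / 0.0003201 = 8341 d
  layer 3 (clean gravel): t_3 = 9.32 × 0.28 / 0.0003201 = 8152 d
  layer 4 (clay): t_4 = 11.8 × 0.04 / 0.0003201 = 1474 d
Total t = Σ t_i = 19169 days = 52.48 years.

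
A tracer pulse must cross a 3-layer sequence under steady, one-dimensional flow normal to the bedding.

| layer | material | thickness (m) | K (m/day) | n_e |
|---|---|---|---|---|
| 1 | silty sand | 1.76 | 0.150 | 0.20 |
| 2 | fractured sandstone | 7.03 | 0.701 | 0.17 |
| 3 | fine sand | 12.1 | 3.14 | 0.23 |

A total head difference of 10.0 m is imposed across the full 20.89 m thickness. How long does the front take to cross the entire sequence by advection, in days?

With flow normal to the layers, continuity requires the same specific discharge q through every layer.
Σ(b_i/K_i) = 1.76/0.150 + 7.03/0.701 + 12.1/3.14 = 25.62 d.
q = Δh / Σ(b_i/K_i) = 10.0 / 25.62 = 0.3904 m/day.
In each layer the seepage velocity is v_i = q/n_i, so the layer transit time is t_i = b_i·n_i / q:
  layer 1 (silty sand): t_1 = 1.76 × 0.20 / 0.3904 = 0.9017 d
  layer 2 (fractured sandstone): t_2 = 7.03 × 0.17 / 0.3904 = 3.061 d
  layer 3 (fine sand): t_3 = 12.1 × 0.23 / 0.3904 = 7.129 d
Total t = Σ t_i = 11.09 days.

11.1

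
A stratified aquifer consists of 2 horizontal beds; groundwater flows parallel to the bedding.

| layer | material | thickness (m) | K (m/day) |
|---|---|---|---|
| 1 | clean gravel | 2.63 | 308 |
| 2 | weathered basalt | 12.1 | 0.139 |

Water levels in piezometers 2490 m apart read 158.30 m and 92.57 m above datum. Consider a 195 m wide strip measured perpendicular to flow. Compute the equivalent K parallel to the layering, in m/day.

Flow is parallel to layering, so each bed carries its own Darcy discharge and the transmissivities add.
Σ(K_i·b_i) = 308×2.63 + 0.139×12.1 = 811.7 m²/day.
Total thickness b = 14.73 m, so K_eq = Σ(K_i·b_i)/b = 55.11 m/day.

55.1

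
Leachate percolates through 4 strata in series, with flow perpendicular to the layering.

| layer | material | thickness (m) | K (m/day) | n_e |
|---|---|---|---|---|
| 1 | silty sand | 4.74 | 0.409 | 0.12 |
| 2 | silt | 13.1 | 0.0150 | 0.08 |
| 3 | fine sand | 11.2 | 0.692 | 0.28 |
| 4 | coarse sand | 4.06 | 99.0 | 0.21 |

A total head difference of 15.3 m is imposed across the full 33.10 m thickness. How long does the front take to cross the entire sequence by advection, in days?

With flow normal to the layers, continuity requires the same specific discharge q through every layer.
Σ(b_i/K_i) = 4.74/0.409 + 13.1/0.0150 + 11.2/0.692 + 4.06/99.0 = 901.1 d.
q = Δh / Σ(b_i/K_i) = 15.3 / 901.1 = 0.01698 m/day.
In each layer the seepage velocity is v_i = q/n_i, so the layer transit time is t_i = b_i·n_i / q:
  layer 1 (silty sand): t_1 = 4.74 × 0.12 / 0.01698 = 33.50 d
  layer 2 (silt): t_2 = 13.1 × 0.08 / 0.01698 = 61.73 d
  layer 3 (fine sand): t_3 = 11.2 × 0.28 / 0.01698 = 184.7 d
  layer 4 (coarse sand): t_4 = 4.06 × 0.21 / 0.01698 = 50.22 d
Total t = Σ t_i = 330.2 days.

330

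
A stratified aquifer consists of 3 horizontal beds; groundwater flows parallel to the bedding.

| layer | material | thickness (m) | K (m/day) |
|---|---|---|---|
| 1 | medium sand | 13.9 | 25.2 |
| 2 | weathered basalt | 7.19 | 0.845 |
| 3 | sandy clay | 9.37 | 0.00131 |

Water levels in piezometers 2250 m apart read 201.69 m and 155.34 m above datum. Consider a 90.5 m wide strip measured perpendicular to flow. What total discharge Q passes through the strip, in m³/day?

664

Flow is parallel to layering, so each bed carries its own Darcy discharge and the transmissivities add.
Σ(K_i·b_i) = 25.2×13.9 + 0.845×7.19 + 0.00131×9.37 = 356.4 m²/day.
Hydraulic gradient i = (201.69 − 155.34) / 2250 = 46.35 / 2250 = 0.02060.
Q = Σ(K_i·b_i) · W · i = 356.4 × 90.5 × 0.02060 = 664.4 m³/day.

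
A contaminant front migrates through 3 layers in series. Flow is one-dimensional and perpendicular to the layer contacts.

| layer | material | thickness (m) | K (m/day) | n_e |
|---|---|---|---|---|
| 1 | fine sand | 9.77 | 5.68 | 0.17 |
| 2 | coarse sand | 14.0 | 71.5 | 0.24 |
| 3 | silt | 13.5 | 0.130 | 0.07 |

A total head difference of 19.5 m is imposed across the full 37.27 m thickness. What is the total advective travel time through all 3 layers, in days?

32.4

With flow normal to the layers, continuity requires the same specific discharge q through every layer.
Σ(b_i/K_i) = 9.77/5.68 + 14.0/71.5 + 13.5/0.130 = 105.8 d.
q = Δh / Σ(b_i/K_i) = 19.5 / 105.8 = 0.1844 m/day.
In each layer the seepage velocity is v_i = q/n_i, so the layer transit time is t_i = b_i·n_i / q:
  layer 1 (fine sand): t_1 = 9.77 × 0.17 / 0.1844 = 9.008 d
  layer 2 (coarse sand): t_2 = 14.0 × 0.24 / 0.1844 = 18.22 d
  layer 3 (silt): t_3 = 13.5 × 0.07 / 0.1844 = 5.125 d
Total t = Σ t_i = 32.36 days.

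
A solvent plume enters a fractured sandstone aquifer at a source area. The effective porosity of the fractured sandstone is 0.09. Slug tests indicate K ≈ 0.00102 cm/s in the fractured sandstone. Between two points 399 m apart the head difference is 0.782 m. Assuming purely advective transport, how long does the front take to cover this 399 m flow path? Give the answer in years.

Convert K: 0.00102 cm/s × 864 = 0.8813 m/day.
Hydraulic gradient i = Δh / L = 0.782 / 399 = 0.001960.
Darcy flux q = K · i = 0.8813 × 0.001960 = 0.001727 m/day.
Seepage velocity v = q / n_e = 0.001727 / 0.09 = 0.01919 m/day.
Travel time t = L / v = 399 / 0.01919 = 20791 days = 56.92 years.

56.9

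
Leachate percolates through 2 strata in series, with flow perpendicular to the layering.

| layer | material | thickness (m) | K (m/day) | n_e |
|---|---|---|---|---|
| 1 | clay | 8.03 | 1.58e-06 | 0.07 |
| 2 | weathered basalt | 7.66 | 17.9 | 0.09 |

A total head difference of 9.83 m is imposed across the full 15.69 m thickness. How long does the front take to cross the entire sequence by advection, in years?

1770

With flow normal to the layers, continuity requires the same specific discharge q through every layer.
Σ(b_i/K_i) = 8.03/1.58e-06 + 7.66/17.9 = 5.082e+06 d.
q = Δh / Σ(b_i/K_i) = 9.83 / 5.082e+06 = 1.934e-06 m/day.
In each layer the seepage velocity is v_i = q/n_i, so the layer transit time is t_i = b_i·n_i / q:
  layer 1 (clay): t_1 = 8.03 × 0.07 / 1.934e-06 = 2.906e+05 d
  layer 2 (weathered basalt): t_2 = 7.66 × 0.09 / 1.934e-06 = 3.564e+05 d
Total t = Σ t_i = 6.470e+05 days = 1772 years.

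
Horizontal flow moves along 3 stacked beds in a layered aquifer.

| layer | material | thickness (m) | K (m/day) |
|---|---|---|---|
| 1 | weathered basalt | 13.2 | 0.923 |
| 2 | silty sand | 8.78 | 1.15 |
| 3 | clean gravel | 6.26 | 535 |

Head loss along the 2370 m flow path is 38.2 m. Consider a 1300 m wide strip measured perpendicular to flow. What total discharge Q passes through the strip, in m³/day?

70600

Flow is parallel to layering, so each bed carries its own Darcy discharge and the transmissivities add.
Σ(K_i·b_i) = 0.923×13.2 + 1.15×8.78 + 535×6.26 = 3371 m²/day.
Hydraulic gradient i = Δh / L = 38.2 / 2370 = 0.01612.
Q = Σ(K_i·b_i) · W · i = 3371 × 1300 × 0.01612 = 70643 m³/day.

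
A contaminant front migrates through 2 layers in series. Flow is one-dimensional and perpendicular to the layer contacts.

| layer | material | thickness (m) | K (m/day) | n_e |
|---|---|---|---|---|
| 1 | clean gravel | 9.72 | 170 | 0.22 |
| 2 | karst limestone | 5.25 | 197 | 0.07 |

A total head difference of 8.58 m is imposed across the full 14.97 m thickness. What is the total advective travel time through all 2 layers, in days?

0.0245

With flow normal to the layers, continuity requires the same specific discharge q through every layer.
Σ(b_i/K_i) = 9.72/170 + 5.25/197 = 0.08383 d.
q = Δh / Σ(b_i/K_i) = 8.58 / 0.08383 = 102.4 m/day.
In each layer the seepage velocity is v_i = q/n_i, so the layer transit time is t_i = b_i·n_i / q:
  layer 1 (clean gravel): t_1 = 9.72 × 0.22 / 102.4 = 0.02089 d
  layer 2 (karst limestone): t_2 = 5.25 × 0.07 / 102.4 = 0.003590 d
Total t = Σ t_i = 0.02448 days.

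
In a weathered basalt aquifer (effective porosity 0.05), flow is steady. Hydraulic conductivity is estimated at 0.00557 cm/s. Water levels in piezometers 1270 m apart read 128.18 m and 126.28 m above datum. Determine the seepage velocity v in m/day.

Convert K: 0.00557 cm/s × 864 = 4.812 m/day.
Hydraulic gradient i = (128.18 − 126.28) / 1270 = 1.9 / 1270 = 0.001496.
Darcy flux q = K · i = 4.812 × 0.001496 = 0.007200 m/day.
Seepage velocity v = q / n_e = 0.007200 / 0.05 = 0.1440 m/day.

0.144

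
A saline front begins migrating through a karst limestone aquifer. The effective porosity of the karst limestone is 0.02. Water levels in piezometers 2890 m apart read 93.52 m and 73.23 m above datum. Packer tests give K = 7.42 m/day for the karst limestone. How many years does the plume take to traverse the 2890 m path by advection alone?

Hydraulic gradient i = (93.52 − 73.23) / 2890 = 20.29 / 2890 = 0.007021.
Darcy flux q = K · i = 7.420 × 0.007021 = 0.05209 m/day.
Seepage velocity v = q / n_e = 0.05209 / 0.02 = 2.605 m/day.
Travel time t = L / v = 2890 / 2.605 = 1110 days = 3.038 years.

3.04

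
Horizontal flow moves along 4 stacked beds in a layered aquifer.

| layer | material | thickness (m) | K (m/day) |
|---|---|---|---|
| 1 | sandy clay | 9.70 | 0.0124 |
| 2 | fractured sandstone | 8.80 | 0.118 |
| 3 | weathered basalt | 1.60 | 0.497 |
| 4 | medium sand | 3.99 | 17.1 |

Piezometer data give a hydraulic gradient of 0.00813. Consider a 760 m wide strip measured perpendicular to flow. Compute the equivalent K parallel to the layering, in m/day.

Flow is parallel to layering, so each bed carries its own Darcy discharge and the transmissivities add.
Σ(K_i·b_i) = 0.0124×9.70 + 0.118×8.80 + 0.497×1.60 + 17.1×3.99 = 70.18 m²/day.
Total thickness b = 24.09 m, so K_eq = Σ(K_i·b_i)/b = 2.913 m/day.

2.91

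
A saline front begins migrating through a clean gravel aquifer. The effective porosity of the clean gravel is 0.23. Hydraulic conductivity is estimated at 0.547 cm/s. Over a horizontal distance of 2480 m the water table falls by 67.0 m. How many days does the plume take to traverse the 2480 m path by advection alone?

44.7

Convert K: 0.547 cm/s × 864 = 472.6 m/day.
Hydraulic gradient i = Δh / L = 67.0 / 2480 = 0.02702.
Darcy flux q = K · i = 472.6 × 0.02702 = 12.77 m/day.
Seepage velocity v = q / n_e = 12.77 / 0.23 = 55.51 m/day.
Travel time t = L / v = 2480 / 55.51 = 44.67 days.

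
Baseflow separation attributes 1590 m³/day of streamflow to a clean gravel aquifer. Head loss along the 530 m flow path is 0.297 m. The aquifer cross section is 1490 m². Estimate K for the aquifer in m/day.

1900

Hydraulic gradient i = Δh / L = 0.297 / 530 = 0.0005604.
From Q = K·A·i, K = Q / (A·i) = 1590 / (1490 × 0.0005604) = 1904 m/day.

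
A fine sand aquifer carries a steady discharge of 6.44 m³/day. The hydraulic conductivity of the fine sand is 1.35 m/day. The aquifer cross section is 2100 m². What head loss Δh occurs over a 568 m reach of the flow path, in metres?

From Q = K·A·i, i = Q / (K·A) = 6.44 / (1.350 × 2100) = 0.002272.
Head loss Δh = i · L = 0.002272 × 568 = 1.290 m.

1.29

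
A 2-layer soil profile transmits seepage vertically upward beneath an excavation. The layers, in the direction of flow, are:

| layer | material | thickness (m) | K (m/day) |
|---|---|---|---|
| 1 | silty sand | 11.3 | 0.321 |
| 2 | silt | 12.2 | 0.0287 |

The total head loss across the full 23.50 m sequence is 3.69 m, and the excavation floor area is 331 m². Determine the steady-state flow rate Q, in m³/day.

2.65

Flow is perpendicular to layering, so the layers act in series and the equivalent K is the thickness-weighted harmonic mean.
Total thickness L = 11.3 + 12.2 = 23.50 m.
Σ(b_i/K_i) = 11.3/0.321 + 12.2/0.0287 = 460.3 d.
K_eq = L / Σ(b_i/K_i) = 23.50 / 460.3 = 0.05105 m/day.
Q = K_eq · A · (Δh/L) = 0.05105 × 331 × (3.69/23.50) = 2.654 m³/day.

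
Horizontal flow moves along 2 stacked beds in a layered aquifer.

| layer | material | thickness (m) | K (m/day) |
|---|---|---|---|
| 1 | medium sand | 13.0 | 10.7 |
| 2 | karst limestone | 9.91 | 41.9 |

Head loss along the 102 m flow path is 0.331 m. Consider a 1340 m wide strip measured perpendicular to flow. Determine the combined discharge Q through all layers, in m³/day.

Flow is parallel to layering, so each bed carries its own Darcy discharge and the transmissivities add.
Σ(K_i·b_i) = 10.7×13.0 + 41.9×9.91 = 554.3 m²/day.
Hydraulic gradient i = Δh / L = 0.331 / 102 = 0.003245.
Q = Σ(K_i·b_i) · W · i = 554.3 × 1340 × 0.003245 = 2410 m³/day.

2410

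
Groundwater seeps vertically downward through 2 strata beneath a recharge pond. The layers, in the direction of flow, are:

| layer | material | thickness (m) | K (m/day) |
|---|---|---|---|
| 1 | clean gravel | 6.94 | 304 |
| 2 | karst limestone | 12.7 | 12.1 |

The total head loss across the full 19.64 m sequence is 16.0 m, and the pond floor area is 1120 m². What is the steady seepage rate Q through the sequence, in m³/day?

16700

Flow is perpendicular to layering, so the layers act in series and the equivalent K is the thickness-weighted harmonic mean.
Total thickness L = 6.94 + 12.7 = 19.64 m.
Σ(b_i/K_i) = 6.94/304 + 12.7/12.1 = 1.072 d.
K_eq = L / Σ(b_i/K_i) = 19.64 / 1.072 = 18.31 m/day.
Q = K_eq · A · (Δh/L) = 18.31 × 1120 × (16.0/19.64) = 16710 m³/day.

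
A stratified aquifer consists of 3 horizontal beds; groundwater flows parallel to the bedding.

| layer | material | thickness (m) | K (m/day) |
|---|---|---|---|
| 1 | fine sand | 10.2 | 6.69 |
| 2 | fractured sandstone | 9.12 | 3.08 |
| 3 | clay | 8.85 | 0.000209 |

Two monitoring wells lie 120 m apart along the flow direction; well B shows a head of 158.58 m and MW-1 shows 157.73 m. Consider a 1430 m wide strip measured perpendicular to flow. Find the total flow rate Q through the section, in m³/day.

Flow is parallel to layering, so each bed carries its own Darcy discharge and the transmissivities add.
Σ(K_i·b_i) = 6.69×10.2 + 3.08×9.12 + 0.000209×8.85 = 96.33 m²/day.
Hydraulic gradient i = (158.58 − 157.73) / 120 = 0.85 / 120 = 0.007083.
Q = Σ(K_i·b_i) · W · i = 96.33 × 1430 × 0.007083 = 975.7 m³/day.

976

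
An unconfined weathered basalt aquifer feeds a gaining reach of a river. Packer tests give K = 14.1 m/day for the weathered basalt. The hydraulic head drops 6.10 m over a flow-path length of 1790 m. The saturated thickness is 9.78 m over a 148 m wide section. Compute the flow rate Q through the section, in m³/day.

Cross-sectional area A = 148 × 9.78 = 1447 m².
Hydraulic gradient i = Δh / L = 6.10 / 1790 = 0.003408.
Darcy's law: Q = K · A · i = 14.10 × 1447 × 0.003408 = 69.55 m³/day.

69.5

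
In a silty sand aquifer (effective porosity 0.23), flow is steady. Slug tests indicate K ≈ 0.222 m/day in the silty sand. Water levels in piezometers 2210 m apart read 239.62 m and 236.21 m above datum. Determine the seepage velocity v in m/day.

Hydraulic gradient i = (239.62 − 236.21) / 2210 = 3.41 / 2210 = 0.001543.
Darcy flux q = K · i = 0.2220 × 0.001543 = 0.0003425 m/day.
Seepage velocity v = q / n_e = 0.0003425 / 0.23 = 0.001489 m/day.

0.00149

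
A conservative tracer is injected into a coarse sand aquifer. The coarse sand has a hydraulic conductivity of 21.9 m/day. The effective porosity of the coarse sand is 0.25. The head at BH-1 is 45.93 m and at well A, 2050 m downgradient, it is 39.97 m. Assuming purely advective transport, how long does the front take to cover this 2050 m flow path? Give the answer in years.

Hydraulic gradient i = (45.93 − 39.97) / 2050 = 5.96 / 2050 = 0.002907.
Darcy flux q = K · i = 21.90 × 0.002907 = 0.06367 m/day.
Seepage velocity v = q / n_e = 0.06367 / 0.25 = 0.2547 m/day.
Travel time t = L / v = 2050 / 0.2547 = 8049 days = 22.04 years.

22.0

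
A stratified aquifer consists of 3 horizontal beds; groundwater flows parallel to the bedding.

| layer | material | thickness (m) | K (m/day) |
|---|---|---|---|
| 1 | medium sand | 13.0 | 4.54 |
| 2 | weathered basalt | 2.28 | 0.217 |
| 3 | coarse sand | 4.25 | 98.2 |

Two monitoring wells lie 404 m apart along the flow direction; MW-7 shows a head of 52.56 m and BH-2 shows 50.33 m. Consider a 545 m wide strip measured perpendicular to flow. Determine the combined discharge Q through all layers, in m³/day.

1430

Flow is parallel to layering, so each bed carries its own Darcy discharge and the transmissivities add.
Σ(K_i·b_i) = 4.54×13.0 + 0.217×2.28 + 98.2×4.25 = 476.9 m²/day.
Hydraulic gradient i = (52.56 − 50.33) / 404 = 2.23 / 404 = 0.005520.
Q = Σ(K_i·b_i) · W · i = 476.9 × 545 × 0.005520 = 1435 m³/day.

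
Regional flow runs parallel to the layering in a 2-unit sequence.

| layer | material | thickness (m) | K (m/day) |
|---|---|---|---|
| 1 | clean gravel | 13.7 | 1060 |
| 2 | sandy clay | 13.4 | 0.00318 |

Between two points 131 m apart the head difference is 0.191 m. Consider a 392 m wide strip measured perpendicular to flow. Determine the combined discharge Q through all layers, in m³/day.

8300

Flow is parallel to layering, so each bed carries its own Darcy discharge and the transmissivities add.
Σ(K_i·b_i) = 1060×13.7 + 0.00318×13.4 = 14522 m²/day.
Hydraulic gradient i = Δh / L = 0.191 / 131 = 0.001458.
Q = Σ(K_i·b_i) · W · i = 14522 × 392 × 0.001458 = 8300 m³/day.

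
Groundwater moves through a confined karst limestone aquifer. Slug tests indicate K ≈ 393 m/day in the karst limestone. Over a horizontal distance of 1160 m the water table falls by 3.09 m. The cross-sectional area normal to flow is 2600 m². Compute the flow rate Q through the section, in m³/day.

2720

Hydraulic gradient i = Δh / L = 3.09 / 1160 = 0.002664.
Darcy's law: Q = K · A · i = 393.0 × 2600 × 0.002664 = 2722 m³/day.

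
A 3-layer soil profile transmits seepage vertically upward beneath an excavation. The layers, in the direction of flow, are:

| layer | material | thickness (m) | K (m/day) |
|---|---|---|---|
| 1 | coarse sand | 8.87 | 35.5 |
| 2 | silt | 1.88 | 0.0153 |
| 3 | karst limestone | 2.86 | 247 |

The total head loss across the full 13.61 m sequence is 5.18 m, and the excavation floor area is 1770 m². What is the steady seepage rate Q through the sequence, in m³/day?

74.5

Flow is perpendicular to layering, so the layers act in series and the equivalent K is the thickness-weighted harmonic mean.
Total thickness L = 8.87 + 1.88 + 2.86 = 13.61 m.
Σ(b_i/K_i) = 8.87/35.5 + 1.88/0.0153 + 2.86/247 = 123.1 d.
K_eq = L / Σ(b_i/K_i) = 13.61 / 123.1 = 0.1105 m/day.
Q = K_eq · A · (Δh/L) = 0.1105 × 1770 × (5.18/13.61) = 74.46 m³/day.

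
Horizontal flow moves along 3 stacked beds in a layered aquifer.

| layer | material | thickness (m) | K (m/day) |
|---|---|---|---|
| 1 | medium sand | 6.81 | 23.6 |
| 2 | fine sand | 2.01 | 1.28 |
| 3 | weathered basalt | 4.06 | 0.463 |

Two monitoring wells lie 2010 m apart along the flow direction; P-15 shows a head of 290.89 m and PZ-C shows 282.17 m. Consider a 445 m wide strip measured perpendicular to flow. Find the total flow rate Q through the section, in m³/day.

Flow is parallel to layering, so each bed carries its own Darcy discharge and the transmissivities add.
Σ(K_i·b_i) = 23.6×6.81 + 1.28×2.01 + 0.463×4.06 = 165.2 m²/day.
Hydraulic gradient i = (290.89 − 282.17) / 2010 = 8.72 / 2010 = 0.004338.
Q = Σ(K_i·b_i) · W · i = 165.2 × 445 × 0.004338 = 318.9 m³/day.

319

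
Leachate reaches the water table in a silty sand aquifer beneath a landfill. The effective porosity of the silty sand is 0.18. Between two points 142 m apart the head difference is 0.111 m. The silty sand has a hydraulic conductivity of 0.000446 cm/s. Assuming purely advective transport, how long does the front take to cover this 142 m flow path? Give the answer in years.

Convert K: 0.000446 cm/s × 864 = 0.3853 m/day.
Hydraulic gradient i = Δh / L = 0.111 / 142 = 0.0007817.
Darcy flux q = K · i = 0.3853 × 0.0007817 = 0.0003012 m/day.
Seepage velocity v = q / n_e = 0.0003012 / 0.18 = 0.001673 m/day.
Travel time t = L / v = 142 / 0.001673 = 84855 days = 232.3 years.

232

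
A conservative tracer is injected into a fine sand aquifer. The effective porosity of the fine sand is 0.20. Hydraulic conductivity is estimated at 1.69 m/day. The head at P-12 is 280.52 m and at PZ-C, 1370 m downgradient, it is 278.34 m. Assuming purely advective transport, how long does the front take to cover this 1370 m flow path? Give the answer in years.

Hydraulic gradient i = (280.52 − 278.34) / 1370 = 2.18 / 1370 = 0.001591.
Darcy flux q = K · i = 1.690 × 0.001591 = 0.002689 m/day.
Seepage velocity v = q / n_e = 0.002689 / 0.20 = 0.01345 m/day.
Travel time t = L / v = 1370 / 0.01345 = 1.019e+05 days = 279.0 years.

279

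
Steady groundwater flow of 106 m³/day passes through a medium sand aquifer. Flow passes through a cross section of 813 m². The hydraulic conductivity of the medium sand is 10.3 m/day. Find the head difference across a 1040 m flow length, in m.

From Q = K·A·i, i = Q / (K·A) = 106 / (10.30 × 813.0) = 0.01266.
Head loss Δh = i · L = 0.01266 × 1040 = 13.16 m.

13.2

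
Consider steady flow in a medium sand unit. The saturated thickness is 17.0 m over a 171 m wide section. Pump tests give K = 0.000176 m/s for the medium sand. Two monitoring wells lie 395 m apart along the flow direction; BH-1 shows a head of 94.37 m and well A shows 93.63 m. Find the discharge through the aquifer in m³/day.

82.8

Convert K: 0.000176 m/s × 86400 = 15.21 m/day.
Cross-sectional area A = 171 × 17.0 = 2907 m².
Hydraulic gradient i = (94.37 − 93.63) / 395 = 0.74 / 395 = 0.001873.
Darcy's law: Q = K · A · i = 15.21 × 2907 × 0.001873 = 82.81 m³/day.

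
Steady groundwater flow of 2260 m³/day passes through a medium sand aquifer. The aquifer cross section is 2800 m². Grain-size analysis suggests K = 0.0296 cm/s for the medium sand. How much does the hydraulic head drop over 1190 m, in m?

Convert K: 0.0296 cm/s × 864 = 25.57 m/day.
From Q = K·A·i, i = Q / (K·A) = 2260 / (25.57 × 2800) = 0.03156.
Head loss Δh = i · L = 0.03156 × 1190 = 37.56 m.

37.6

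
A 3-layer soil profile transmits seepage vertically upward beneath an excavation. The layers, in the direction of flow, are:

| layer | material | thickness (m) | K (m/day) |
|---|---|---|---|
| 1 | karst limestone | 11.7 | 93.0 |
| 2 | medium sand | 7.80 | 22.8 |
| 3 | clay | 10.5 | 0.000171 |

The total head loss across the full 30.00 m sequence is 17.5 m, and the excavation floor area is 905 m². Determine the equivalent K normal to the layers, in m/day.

Flow is perpendicular to layering, so the layers act in series and the equivalent K is the thickness-weighted harmonic mean.
Total thickness L = 11.7 + 7.80 + 10.5 = 30.00 m.
Σ(b_i/K_i) = 11.7/93.0 + 7.80/22.8 + 10.5/0.000171 = 61404 d.
K_eq = L / Σ(b_i/K_i) = 30.00 / 61404 = 0.0004886 m/day.

0.000489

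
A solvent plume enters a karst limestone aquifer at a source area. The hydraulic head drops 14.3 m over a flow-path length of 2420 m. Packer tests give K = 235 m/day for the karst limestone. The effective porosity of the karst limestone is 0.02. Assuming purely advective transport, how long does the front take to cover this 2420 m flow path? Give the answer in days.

Hydraulic gradient i = Δh / L = 14.3 / 2420 = 0.005909.
Darcy flux q = K · i = 235.0 × 0.005909 = 1.389 m/day.
Seepage velocity v = q / n_e = 1.389 / 0.02 = 69.43 m/day.
Travel time t = L / v = 2420 / 69.43 = 34.85 days.

34.9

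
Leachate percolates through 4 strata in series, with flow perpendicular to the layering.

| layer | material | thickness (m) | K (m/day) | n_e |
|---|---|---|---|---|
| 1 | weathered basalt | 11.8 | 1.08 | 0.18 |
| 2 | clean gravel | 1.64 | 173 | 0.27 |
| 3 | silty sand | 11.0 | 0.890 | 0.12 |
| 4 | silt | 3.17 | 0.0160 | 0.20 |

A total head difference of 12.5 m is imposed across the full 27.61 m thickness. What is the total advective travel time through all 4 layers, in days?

With flow normal to the layers, continuity requires the same specific discharge q through every layer.
Σ(b_i/K_i) = 11.8/1.08 + 1.64/173 + 11.0/0.890 + 3.17/0.0160 = 221.4 d.
q = Δh / Σ(b_i/K_i) = 12.5 / 221.4 = 0.05645 m/day.
In each layer the seepage velocity is v_i = q/n_i, so the layer transit time is t_i = b_i·n_i / q:
  layer 1 (weathered basalt): t_1 = 11.8 × 0.18 / 0.05645 = 37.62 d
  layer 2 (clean gravel): t_2 = 1.64 × 0.27 / 0.05645 = 7.844 d
  layer 3 (silty sand): t_3 = 11.0 × 0.12 / 0.05645 = 23.38 d
  layer 4 (silt): t_4 = 3.17 × 0.20 / 0.05645 = 11.23 d
Total t = Σ t_i = 80.08 days.

80.1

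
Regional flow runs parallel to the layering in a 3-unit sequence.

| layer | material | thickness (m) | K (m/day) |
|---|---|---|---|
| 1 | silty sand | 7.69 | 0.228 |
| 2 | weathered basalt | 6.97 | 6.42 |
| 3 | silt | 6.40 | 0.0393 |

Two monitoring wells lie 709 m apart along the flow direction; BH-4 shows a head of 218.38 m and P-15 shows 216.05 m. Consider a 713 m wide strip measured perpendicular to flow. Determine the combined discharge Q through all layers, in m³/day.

Flow is parallel to layering, so each bed carries its own Darcy discharge and the transmissivities add.
Σ(K_i·b_i) = 0.228×7.69 + 6.42×6.97 + 0.0393×6.40 = 46.75 m²/day.
Hydraulic gradient i = (218.38 − 216.05) / 709 = 2.33 / 709 = 0.003286.
Q = Σ(K_i·b_i) · W · i = 46.75 × 713 × 0.003286 = 109.5 m³/day.

110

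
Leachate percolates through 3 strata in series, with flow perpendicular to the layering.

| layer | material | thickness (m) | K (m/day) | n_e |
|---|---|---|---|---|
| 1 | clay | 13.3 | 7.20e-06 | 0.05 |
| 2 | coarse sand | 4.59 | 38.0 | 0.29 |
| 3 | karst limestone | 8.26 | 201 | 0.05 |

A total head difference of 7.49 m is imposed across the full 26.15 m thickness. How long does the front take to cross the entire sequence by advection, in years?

With flow normal to the layers, continuity requires the same specific discharge q through every layer.
Σ(b_i/K_i) = 13.3/7.20e-06 + 4.59/38.0 + 8.26/201 = 1.847e+06 d.
q = Δh / Σ(b_i/K_i) = 7.49 / 1.847e+06 = 4.055e-06 m/day.
In each layer the seepage velocity is v_i = q/n_i, so the layer transit time is t_i = b_i·n_i / q:
  layer 1 (clay): t_1 = 13.3 × 0.05 / 4.055e-06 = 1.640e+05 d
  layer 2 (coarse sand): t_2 = 4.59 × 0.29 / 4.055e-06 = 3.283e+05 d
  layer 3 (karst limestone): t_3 = 8.26 × 0.05 / 4.055e-06 = 1.019e+05 d
Total t = Σ t_i = 5.941e+05 days = 1627 years.

1630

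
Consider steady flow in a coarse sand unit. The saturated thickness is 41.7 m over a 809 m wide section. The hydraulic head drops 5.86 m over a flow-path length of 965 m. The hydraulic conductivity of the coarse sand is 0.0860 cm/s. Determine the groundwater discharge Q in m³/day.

Convert K: 0.0860 cm/s × 864 = 74.30 m/day.
Cross-sectional area A = 809 × 41.7 = 33735 m².
Hydraulic gradient i = Δh / L = 5.86 / 965 = 0.006073.
Darcy's law: Q = K · A · i = 74.30 × 33735 × 0.006073 = 15222 m³/day.

15200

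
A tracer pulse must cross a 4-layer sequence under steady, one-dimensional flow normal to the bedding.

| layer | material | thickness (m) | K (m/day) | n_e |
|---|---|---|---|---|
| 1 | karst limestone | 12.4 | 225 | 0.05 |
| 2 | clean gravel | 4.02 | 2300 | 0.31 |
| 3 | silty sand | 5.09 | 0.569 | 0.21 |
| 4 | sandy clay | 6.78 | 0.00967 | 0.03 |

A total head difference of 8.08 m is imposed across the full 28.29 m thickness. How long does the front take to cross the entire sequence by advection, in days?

With flow normal to the layers, continuity requires the same specific discharge q through every layer.
Σ(b_i/K_i) = 12.4/225 + 4.02/2300 + 5.09/0.569 + 6.78/0.00967 = 710.1 d.
q = Δh / Σ(b_i/K_i) = 8.08 / 710.1 = 0.01138 m/day.
In each layer the seepage velocity is v_i = q/n_i, so the layer transit time is t_i = b_i·n_i / q:
  layer 1 (karst limestone): t_1 = 12.4 × 0.05 / 0.01138 = 54.49 d
  layer 2 (clean gravel): t_2 = 4.02 × 0.31 / 0.01138 = 109.5 d
  layer 3 (silty sand): t_3 = 5.09 × 0.21 / 0.01138 = 93.94 d
  layer 4 (sandy clay): t_4 = 6.78 × 0.03 / 0.01138 = 17.88 d
Total t = Σ t_i = 275.8 days.

276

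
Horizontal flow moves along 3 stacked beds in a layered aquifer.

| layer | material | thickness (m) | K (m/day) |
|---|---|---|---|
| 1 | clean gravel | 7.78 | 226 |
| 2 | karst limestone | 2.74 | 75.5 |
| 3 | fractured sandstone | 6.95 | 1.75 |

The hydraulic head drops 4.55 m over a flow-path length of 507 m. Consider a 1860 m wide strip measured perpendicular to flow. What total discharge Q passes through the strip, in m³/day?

Flow is parallel to layering, so each bed carries its own Darcy discharge and the transmissivities add.
Σ(K_i·b_i) = 226×7.78 + 75.5×2.74 + 1.75×6.95 = 1977 m²/day.
Hydraulic gradient i = Δh / L = 4.55 / 507 = 0.008974.
Q = Σ(K_i·b_i) · W · i = 1977 × 1860 × 0.008974 = 33006 m³/day.

33000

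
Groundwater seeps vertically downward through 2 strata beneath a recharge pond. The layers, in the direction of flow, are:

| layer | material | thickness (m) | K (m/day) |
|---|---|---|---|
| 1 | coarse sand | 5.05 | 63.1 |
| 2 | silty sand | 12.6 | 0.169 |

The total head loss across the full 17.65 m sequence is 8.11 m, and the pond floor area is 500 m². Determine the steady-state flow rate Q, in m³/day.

Flow is perpendicular to layering, so the layers act in series and the equivalent K is the thickness-weighted harmonic mean.
Total thickness L = 5.05 + 12.6 = 17.65 m.
Σ(b_i/K_i) = 5.05/63.1 + 12.6/0.169 = 74.64 d.
K_eq = L / Σ(b_i/K_i) = 17.65 / 74.64 = 0.2365 m/day.
Q = K_eq · A · (Δh/L) = 0.2365 × 500 × (8.11/17.65) = 54.33 m³/day.

54.3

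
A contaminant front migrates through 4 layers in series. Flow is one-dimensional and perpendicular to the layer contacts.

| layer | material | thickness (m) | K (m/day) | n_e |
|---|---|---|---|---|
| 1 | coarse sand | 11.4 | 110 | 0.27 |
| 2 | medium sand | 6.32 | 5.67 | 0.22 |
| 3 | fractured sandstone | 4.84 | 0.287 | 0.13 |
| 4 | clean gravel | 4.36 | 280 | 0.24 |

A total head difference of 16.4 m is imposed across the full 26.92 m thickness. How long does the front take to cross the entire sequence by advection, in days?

6.78

With flow normal to the layers, continuity requires the same specific discharge q through every layer.
Σ(b_i/K_i) = 11.4/110 + 6.32/5.67 + 4.84/0.287 + 4.36/280 = 18.10 d.
q = Δh / Σ(b_i/K_i) = 16.4 / 18.10 = 0.9062 m/day.
In each layer the seepage velocity is v_i = q/n_i, so the layer transit time is t_i = b_i·n_i / q:
  layer 1 (coarse sand): t_1 = 11.4 × 0.27 / 0.9062 = 3.397 d
  layer 2 (medium sand): t_2 = 6.32 × 0.22 / 0.9062 = 1.534 d
  layer 3 (fractured sandstone): t_3 = 4.84 × 0.13 / 0.9062 = 0.6943 d
  layer 4 (clean gravel): t_4 = 4.36 × 0.24 / 0.9062 = 1.155 d
Total t = Σ t_i = 6.780 days.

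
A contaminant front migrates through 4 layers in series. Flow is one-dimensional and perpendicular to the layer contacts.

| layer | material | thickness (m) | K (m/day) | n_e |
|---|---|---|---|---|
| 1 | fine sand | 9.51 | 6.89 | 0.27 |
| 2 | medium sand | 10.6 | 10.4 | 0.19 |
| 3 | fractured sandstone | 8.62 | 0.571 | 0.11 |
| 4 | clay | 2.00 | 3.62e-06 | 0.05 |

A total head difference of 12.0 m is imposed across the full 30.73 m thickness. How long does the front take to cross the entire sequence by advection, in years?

710

With flow normal to the layers, continuity requires the same specific discharge q through every layer.
Σ(b_i/K_i) = 9.51/6.89 + 10.6/10.4 + 8.62/0.571 + 2.00/3.62e-06 = 5.525e+05 d.
q = Δh / Σ(b_i/K_i) = 12.0 / 5.525e+05 = 2.172e-05 m/day.
In each layer the seepage velocity is v_i = q/n_i, so the layer transit time is t_i = b_i·n_i / q:
  layer 1 (fine sand): t_1 = 9.51 × 0.27 / 2.172e-05 = 1.182e+05 d
  layer 2 (medium sand): t_2 = 10.6 × 0.19 / 2.172e-05 = 92729 d
  layer 3 (fractured sandstone): t_3 = 8.62 × 0.11 / 2.172e-05 = 43657 d
  layer 4 (clay): t_4 = 2.00 × 0.05 / 2.172e-05 = 4604 d
Total t = Σ t_i = 2.592e+05 days = 709.7 years.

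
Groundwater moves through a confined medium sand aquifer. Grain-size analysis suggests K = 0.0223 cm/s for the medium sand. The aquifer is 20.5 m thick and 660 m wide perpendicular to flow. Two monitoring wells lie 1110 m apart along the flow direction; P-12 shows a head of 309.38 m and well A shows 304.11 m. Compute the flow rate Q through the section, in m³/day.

Convert K: 0.0223 cm/s × 864 = 19.27 m/day.
Cross-sectional area A = 660 × 20.5 = 13530 m².
Hydraulic gradient i = (309.38 − 304.11) / 1110 = 5.27 / 1110 = 0.004748.
Darcy's law: Q = K · A · i = 19.27 × 13530 × 0.004748 = 1238 m³/day.

1240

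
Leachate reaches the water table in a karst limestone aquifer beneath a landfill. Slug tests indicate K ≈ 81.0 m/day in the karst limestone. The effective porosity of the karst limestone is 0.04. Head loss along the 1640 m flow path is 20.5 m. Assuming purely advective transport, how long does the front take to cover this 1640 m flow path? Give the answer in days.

Hydraulic gradient i = Δh / L = 20.5 / 1640 = 0.01250.
Darcy flux q = K · i = 81.00 × 0.01250 = 1.012 m/day.
Seepage velocity v = q / n_e = 1.012 / 0.04 = 25.31 m/day.
Travel time t = L / v = 1640 / 25.31 = 64.79 days.

64.8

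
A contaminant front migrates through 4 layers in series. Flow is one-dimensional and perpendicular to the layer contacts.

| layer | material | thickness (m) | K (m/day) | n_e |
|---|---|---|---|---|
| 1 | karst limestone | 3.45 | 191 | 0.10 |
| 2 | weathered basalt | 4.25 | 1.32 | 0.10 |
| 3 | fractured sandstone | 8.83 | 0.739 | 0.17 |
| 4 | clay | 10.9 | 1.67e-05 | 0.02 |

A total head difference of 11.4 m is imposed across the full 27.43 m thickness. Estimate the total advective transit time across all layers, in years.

390

With flow normal to the layers, continuity requires the same specific discharge q through every layer.
Σ(b_i/K_i) = 3.45/191 + 4.25/1.32 + 8.83/0.739 + 10.9/1.67e-05 = 6.527e+05 d.
q = Δh / Σ(b_i/K_i) = 11.4 / 6.527e+05 = 1.747e-05 m/day.
In each layer the seepage velocity is v_i = q/n_i, so the layer transit time is t_i = b_i·n_i / q:
  layer 1 (karst limestone): t_1 = 3.45 × 0.10 / 1.747e-05 = 19753 d
  layer 2 (weathered basalt): t_2 = 4.25 × 0.10 / 1.747e-05 = 24333 d
  layer 3 (fractured sandstone): t_3 = 8.83 × 0.17 / 1.747e-05 = 85946 d
  layer 4 (clay): t_4 = 10.9 × 0.02 / 1.747e-05 = 12482 d
Total t = Σ t_i = 1.425e+05 days = 390.2 years.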